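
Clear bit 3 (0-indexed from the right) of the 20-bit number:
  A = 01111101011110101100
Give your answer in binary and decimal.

Mask = ~(1 << 3) = 11111111111111110111
Bit 3 of A is 1, so AND-ing with the mask clears it to 0.
  01111101011110101100
& 11111111111111110111
----------------------
  01111101011110100100

Answer: 01111101011110100100 (513956)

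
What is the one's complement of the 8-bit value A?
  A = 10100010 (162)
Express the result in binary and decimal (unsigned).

Flip each bit (0->1, 1->0):
  10100010
  01011101

Answer: 01011101 (93)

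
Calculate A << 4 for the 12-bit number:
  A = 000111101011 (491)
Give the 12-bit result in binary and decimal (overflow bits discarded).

Shift left by 4: drop the top 4 bit(s), append 4 zero(s) on the right.
  000111101011  ->  discard [0001], keep [11101011], append 0000
= 111010110000

Answer: 111010110000 (3760)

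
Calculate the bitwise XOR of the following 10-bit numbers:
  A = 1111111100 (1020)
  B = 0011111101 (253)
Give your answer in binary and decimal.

Apply ^ to each column (1 where bits differ):
  1111111100
^ 0011111101
------------
  1100000001

Answer: 1100000001 (769)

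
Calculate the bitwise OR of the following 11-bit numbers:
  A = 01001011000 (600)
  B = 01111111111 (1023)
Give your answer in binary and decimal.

Apply | to each column (1 where either bit is 1):
  01001011000
| 01111111111
-------------
  01111111111

Answer: 01111111111 (1023)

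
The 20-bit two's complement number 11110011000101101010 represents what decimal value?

MSB is 1, so the value is negative. Find the magnitude:
1. Invert bits:  00001100111010010101
2. Add 1:        00001100111010010110  = 52886
3. Apply sign:   -52886

Answer: -52886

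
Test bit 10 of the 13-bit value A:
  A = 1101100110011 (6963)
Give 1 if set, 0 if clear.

Bit 10 is the 11th from the right.
  1101100110011
    ^
That bit is 0.

Answer: 0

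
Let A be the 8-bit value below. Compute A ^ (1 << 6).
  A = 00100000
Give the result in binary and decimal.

Mask = 1 << 6 = 01000000
Bit 6 of A is 0; XOR with the mask flips it to 1.
  00100000
^ 01000000
----------
  01100000

Answer: 01100000 (96)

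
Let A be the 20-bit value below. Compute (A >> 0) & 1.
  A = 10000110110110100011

Bit 0 is the 1st from the right.
  10000110110110100011
                     ^
That bit is 1.

Answer: 1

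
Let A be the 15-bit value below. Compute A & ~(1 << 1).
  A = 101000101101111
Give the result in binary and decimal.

Mask = ~(1 << 1) = 111111111111101
Bit 1 of A is 1, so AND-ing with the mask clears it to 0.
  101000101101111
& 111111111111101
-----------------
  101000101101101

Answer: 101000101101101 (20845)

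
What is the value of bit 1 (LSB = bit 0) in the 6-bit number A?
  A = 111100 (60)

Bit 1 is the 2nd from the right.
  111100
      ^
That bit is 0.

Answer: 0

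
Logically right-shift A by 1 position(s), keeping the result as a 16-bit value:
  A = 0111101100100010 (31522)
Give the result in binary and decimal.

Logical shift right by 1: drop the bottom 1 bit(s), prepend 1 zero(s) on the left.
  0111101100100010  ->  keep [011110110010001], discard [0], prepend 0
= 0011110110010001

Answer: 0011110110010001 (15761)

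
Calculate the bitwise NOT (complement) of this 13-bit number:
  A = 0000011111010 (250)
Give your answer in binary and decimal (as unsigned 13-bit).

Flip each bit (0->1, 1->0):
  0000011111010
  1111100000101

Answer: 1111100000101 (7941)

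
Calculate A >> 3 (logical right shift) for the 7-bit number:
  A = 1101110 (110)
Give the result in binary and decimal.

Logical shift right by 3: drop the bottom 3 bit(s), prepend 3 zero(s) on the left.
  1101110  ->  keep [1101], discard [110], prepend 000
= 0001101

Answer: 0001101 (13)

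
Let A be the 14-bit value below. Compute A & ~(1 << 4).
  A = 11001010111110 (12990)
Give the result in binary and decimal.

Mask = ~(1 << 4) = 11111111101111
Bit 4 of A is 1, so AND-ing with the mask clears it to 0.
  11001010111110
& 11111111101111
----------------
  11001010101110

Answer: 11001010101110 (12974)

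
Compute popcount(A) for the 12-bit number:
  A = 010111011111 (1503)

010111011111
1-bits at positions (from bit 0 = LSB): 0, 1, 2, 3, 4, 6, 7, 8, 10
Count = 9

Answer: 9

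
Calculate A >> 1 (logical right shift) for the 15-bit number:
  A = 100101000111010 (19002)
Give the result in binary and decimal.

Logical shift right by 1: drop the bottom 1 bit(s), prepend 1 zero(s) on the left.
  100101000111010  ->  keep [10010100011101], discard [0], prepend 0
= 010010100011101

Answer: 010010100011101 (9501)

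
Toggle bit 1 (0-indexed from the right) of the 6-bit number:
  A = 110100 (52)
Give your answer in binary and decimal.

Mask = 1 << 1 = 000010
Bit 1 of A is 0; XOR with the mask flips it to 1.
  110100
^ 000010
--------
  110110

Answer: 110110 (54)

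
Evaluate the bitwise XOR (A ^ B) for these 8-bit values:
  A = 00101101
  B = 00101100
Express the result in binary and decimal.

Apply ^ to each column (1 where bits differ):
  00101101
^ 00101100
----------
  00000001

Answer: 00000001 (1)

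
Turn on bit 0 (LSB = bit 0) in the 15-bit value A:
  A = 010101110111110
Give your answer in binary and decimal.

Mask = 1 << 0 = 000000000000001
Bit 0 of A is 0, so OR-ing with the mask flips it to 1.
  010101110111110
| 000000000000001
-----------------
  010101110111111

Answer: 010101110111111 (11199)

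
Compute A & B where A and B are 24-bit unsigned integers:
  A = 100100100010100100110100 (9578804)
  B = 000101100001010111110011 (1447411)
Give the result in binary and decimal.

Apply & to each column (1 only where both bits are 1):
  100100100010100100110100
& 000101100001010111110011
--------------------------
  000100100000000100110000

Answer: 000100100000000100110000 (1179952)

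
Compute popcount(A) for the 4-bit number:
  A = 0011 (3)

0011
1-bits at positions (from bit 0 = LSB): 0, 1
Count = 2

Answer: 2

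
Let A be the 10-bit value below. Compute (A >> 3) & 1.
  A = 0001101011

Bit 3 is the 4th from the right.
  0001101011
        ^
That bit is 1.

Answer: 1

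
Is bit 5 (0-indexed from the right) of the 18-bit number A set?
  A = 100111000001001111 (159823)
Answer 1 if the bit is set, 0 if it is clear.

Bit 5 is the 6th from the right.
  100111000001001111
              ^
That bit is 0.

Answer: 0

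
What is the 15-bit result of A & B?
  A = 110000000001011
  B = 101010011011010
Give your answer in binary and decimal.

Apply & to each column (1 only where both bits are 1):
  110000000001011
& 101010011011010
-----------------
  100000000001010

Answer: 100000000001010 (16394)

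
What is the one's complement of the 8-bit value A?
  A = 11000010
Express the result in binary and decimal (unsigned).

Flip each bit (0->1, 1->0):
  11000010
  00111101

Answer: 00111101 (61)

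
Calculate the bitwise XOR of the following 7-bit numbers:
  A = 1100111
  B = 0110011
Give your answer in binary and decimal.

Apply ^ to each column (1 where bits differ):
  1100111
^ 0110011
---------
  1010100

Answer: 1010100 (84)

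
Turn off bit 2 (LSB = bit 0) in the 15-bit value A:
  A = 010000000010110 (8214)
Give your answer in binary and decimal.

Mask = ~(1 << 2) = 111111111111011
Bit 2 of A is 1, so AND-ing with the mask clears it to 0.
  010000000010110
& 111111111111011
-----------------
  010000000010010

Answer: 010000000010010 (8210)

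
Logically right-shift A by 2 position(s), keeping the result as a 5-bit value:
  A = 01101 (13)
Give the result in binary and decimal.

Logical shift right by 2: drop the bottom 2 bit(s), prepend 2 zero(s) on the left.
  01101  ->  keep [011], discard [01], prepend 00
= 00011

Answer: 00011 (3)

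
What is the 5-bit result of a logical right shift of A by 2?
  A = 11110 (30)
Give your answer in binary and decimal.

Logical shift right by 2: drop the bottom 2 bit(s), prepend 2 zero(s) on the left.
  11110  ->  keep [111], discard [10], prepend 00
= 00111

Answer: 00111 (7)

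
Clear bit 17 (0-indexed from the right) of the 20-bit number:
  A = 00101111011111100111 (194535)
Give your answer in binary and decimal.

Mask = ~(1 << 17) = 11011111111111111111
Bit 17 of A is 1, so AND-ing with the mask clears it to 0.
  00101111011111100111
& 11011111111111111111
----------------------
  00001111011111100111

Answer: 00001111011111100111 (63463)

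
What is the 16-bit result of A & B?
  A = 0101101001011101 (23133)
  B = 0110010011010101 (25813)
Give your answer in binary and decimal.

Apply & to each column (1 only where both bits are 1):
  0101101001011101
& 0110010011010101
------------------
  0100000001010101

Answer: 0100000001010101 (16469)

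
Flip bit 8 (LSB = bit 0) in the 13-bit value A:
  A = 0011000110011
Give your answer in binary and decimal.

Mask = 1 << 8 = 0000100000000
Bit 8 of A is 0; XOR with the mask flips it to 1.
  0011000110011
^ 0000100000000
---------------
  0011100110011

Answer: 0011100110011 (1843)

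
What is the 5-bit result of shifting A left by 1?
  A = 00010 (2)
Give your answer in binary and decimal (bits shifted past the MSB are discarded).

Shift left by 1: drop the top 1 bit(s), append 1 zero(s) on the right.
  00010  ->  discard [0], keep [0010], append 0
= 00100

Answer: 00100 (4)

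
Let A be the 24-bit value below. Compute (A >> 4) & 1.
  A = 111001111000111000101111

Bit 4 is the 5th from the right.
  111001111000111000101111
                     ^
That bit is 0.

Answer: 0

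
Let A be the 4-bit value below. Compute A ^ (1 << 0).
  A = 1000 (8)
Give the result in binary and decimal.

Mask = 1 << 0 = 0001
Bit 0 of A is 0; XOR with the mask flips it to 1.
  1000
^ 0001
------
  1001

Answer: 1001 (9)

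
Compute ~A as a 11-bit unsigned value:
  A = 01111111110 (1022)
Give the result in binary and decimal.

Flip each bit (0->1, 1->0):
  01111111110
  10000000001

Answer: 10000000001 (1025)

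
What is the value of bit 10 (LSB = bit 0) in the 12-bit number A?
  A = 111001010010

Bit 10 is the 11th from the right.
  111001010010
   ^
That bit is 1.

Answer: 1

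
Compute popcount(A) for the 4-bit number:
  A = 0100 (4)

0100
1-bits at positions (from bit 0 = LSB): 2
Count = 1

Answer: 1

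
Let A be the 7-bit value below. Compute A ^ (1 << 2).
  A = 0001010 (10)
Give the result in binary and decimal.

Mask = 1 << 2 = 0000100
Bit 2 of A is 0; XOR with the mask flips it to 1.
  0001010
^ 0000100
---------
  0001110

Answer: 0001110 (14)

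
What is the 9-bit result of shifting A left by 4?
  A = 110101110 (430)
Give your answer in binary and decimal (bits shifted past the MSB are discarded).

Shift left by 4: drop the top 4 bit(s), append 4 zero(s) on the right.
  110101110  ->  discard [1101], keep [01110], append 0000
= 011100000

Answer: 011100000 (224)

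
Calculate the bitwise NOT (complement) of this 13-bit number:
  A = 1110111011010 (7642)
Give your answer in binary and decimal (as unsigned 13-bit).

Flip each bit (0->1, 1->0):
  1110111011010
  0001000100101

Answer: 0001000100101 (549)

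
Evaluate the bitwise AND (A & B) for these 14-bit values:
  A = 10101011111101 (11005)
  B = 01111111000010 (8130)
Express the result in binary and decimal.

Apply & to each column (1 only where both bits are 1):
  10101011111101
& 01111111000010
----------------
  00101011000000

Answer: 00101011000000 (2752)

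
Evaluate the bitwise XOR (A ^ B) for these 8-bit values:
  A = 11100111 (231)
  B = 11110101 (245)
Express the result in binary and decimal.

Apply ^ to each column (1 where bits differ):
  11100111
^ 11110101
----------
  00010010

Answer: 00010010 (18)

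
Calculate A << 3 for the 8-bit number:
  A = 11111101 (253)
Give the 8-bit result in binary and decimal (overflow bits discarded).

Shift left by 3: drop the top 3 bit(s), append 3 zero(s) on the right.
  11111101  ->  discard [111], keep [11101], append 000
= 11101000

Answer: 11101000 (232)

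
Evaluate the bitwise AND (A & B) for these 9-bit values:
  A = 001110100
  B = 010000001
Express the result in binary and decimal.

Apply & to each column (1 only where both bits are 1):
  001110100
& 010000001
-----------
  000000000

Answer: 000000000 (0)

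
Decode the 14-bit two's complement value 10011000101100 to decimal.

MSB is 1, so the value is negative. Find the magnitude:
1. Invert bits:  01100111010011
2. Add 1:        01100111010100  = 6612
3. Apply sign:   -6612

Answer: -6612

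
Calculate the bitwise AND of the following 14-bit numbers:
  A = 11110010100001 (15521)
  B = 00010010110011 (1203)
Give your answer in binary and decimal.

Apply & to each column (1 only where both bits are 1):
  11110010100001
& 00010010110011
----------------
  00010010100001

Answer: 00010010100001 (1185)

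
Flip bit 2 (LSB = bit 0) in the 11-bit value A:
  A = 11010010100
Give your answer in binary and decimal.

Mask = 1 << 2 = 00000000100
Bit 2 of A is 1; XOR with the mask flips it to 0.
  11010010100
^ 00000000100
-------------
  11010010000

Answer: 11010010000 (1680)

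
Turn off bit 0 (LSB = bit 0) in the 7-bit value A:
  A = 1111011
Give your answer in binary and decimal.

Mask = ~(1 << 0) = 1111110
Bit 0 of A is 1, so AND-ing with the mask clears it to 0.
  1111011
& 1111110
---------
  1111010

Answer: 1111010 (122)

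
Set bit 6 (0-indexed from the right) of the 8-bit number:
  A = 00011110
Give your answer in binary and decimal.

Mask = 1 << 6 = 01000000
Bit 6 of A is 0, so OR-ing with the mask flips it to 1.
  00011110
| 01000000
----------
  01011110

Answer: 01011110 (94)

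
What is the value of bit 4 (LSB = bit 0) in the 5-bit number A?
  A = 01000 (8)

Bit 4 is the 5th from the right.
  01000
  ^
That bit is 0.

Answer: 0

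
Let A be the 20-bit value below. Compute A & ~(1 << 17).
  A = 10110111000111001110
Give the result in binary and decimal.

Mask = ~(1 << 17) = 11011111111111111111
Bit 17 of A is 1, so AND-ing with the mask clears it to 0.
  10110111000111001110
& 11011111111111111111
----------------------
  10010111000111001110

Answer: 10010111000111001110 (618958)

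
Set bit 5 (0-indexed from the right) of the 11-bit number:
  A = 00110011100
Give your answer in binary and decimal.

Mask = 1 << 5 = 00000100000
Bit 5 of A is 0, so OR-ing with the mask flips it to 1.
  00110011100
| 00000100000
-------------
  00110111100

Answer: 00110111100 (444)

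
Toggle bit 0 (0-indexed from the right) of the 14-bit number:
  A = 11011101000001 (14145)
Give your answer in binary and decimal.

Mask = 1 << 0 = 00000000000001
Bit 0 of A is 1; XOR with the mask flips it to 0.
  11011101000001
^ 00000000000001
----------------
  11011101000000

Answer: 11011101000000 (14144)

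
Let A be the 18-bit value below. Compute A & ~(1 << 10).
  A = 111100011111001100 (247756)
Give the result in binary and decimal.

Mask = ~(1 << 10) = 111111101111111111
Bit 10 of A is 1, so AND-ing with the mask clears it to 0.
  111100011111001100
& 111111101111111111
--------------------
  111100001111001100

Answer: 111100001111001100 (246732)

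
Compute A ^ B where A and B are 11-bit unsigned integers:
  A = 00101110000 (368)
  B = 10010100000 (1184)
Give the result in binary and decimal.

Apply ^ to each column (1 where bits differ):
  00101110000
^ 10010100000
-------------
  10111010000

Answer: 10111010000 (1488)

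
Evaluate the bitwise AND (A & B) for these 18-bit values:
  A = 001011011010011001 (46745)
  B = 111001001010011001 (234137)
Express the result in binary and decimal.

Apply & to each column (1 only where both bits are 1):
  001011011010011001
& 111001001010011001
--------------------
  001001001010011001

Answer: 001001001010011001 (37529)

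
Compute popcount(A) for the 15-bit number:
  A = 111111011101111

111111011101111
1-bits at positions (from bit 0 = LSB): 0, 1, 2, 3, 5, 6, 7, 9, 10, 11, 12, 13, 14
Count = 13

Answer: 13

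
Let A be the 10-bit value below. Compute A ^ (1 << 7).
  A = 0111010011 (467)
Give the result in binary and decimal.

Mask = 1 << 7 = 0010000000
Bit 7 of A is 1; XOR with the mask flips it to 0.
  0111010011
^ 0010000000
------------
  0101010011

Answer: 0101010011 (339)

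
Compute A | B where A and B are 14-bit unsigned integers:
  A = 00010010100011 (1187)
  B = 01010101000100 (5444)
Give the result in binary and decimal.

Apply | to each column (1 where either bit is 1):
  00010010100011
| 01010101000100
----------------
  01010111100111

Answer: 01010111100111 (5607)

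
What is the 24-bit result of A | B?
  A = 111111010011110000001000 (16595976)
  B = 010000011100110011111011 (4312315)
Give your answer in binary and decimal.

Apply | to each column (1 where either bit is 1):
  111111010011110000001000
| 010000011100110011111011
--------------------------
  111111011111110011111011

Answer: 111111011111110011111011 (16645371)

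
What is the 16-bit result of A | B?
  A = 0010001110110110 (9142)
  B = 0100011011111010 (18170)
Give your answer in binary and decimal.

Apply | to each column (1 where either bit is 1):
  0010001110110110
| 0100011011111010
------------------
  0110011111111110

Answer: 0110011111111110 (26622)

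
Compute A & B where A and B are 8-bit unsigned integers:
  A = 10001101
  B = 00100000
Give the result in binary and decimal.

Apply & to each column (1 only where both bits are 1):
  10001101
& 00100000
----------
  00000000

Answer: 00000000 (0)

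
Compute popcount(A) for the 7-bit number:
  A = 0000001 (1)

0000001
1-bits at positions (from bit 0 = LSB): 0
Count = 1

Answer: 1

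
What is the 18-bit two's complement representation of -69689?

1. Binary of +69689:  010001000000111001
2. Invert bits:     101110111111000110
3. Add 1:           101110111111000111

Answer: 101110111111000111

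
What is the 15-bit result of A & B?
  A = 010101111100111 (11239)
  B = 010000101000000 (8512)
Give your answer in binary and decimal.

Apply & to each column (1 only where both bits are 1):
  010101111100111
& 010000101000000
-----------------
  010000101000000

Answer: 010000101000000 (8512)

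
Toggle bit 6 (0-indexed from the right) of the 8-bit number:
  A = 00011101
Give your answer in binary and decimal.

Mask = 1 << 6 = 01000000
Bit 6 of A is 0; XOR with the mask flips it to 1.
  00011101
^ 01000000
----------
  01011101

Answer: 01011101 (93)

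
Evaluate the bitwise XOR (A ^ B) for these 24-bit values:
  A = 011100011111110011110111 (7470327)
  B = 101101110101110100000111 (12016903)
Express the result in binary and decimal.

Apply ^ to each column (1 where bits differ):
  011100011111110011110111
^ 101101110101110100000111
--------------------------
  110001101010000111110000

Answer: 110001101010000111110000 (13017584)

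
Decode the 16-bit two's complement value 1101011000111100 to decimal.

MSB is 1, so the value is negative. Find the magnitude:
1. Invert bits:  0010100111000011
2. Add 1:        0010100111000100  = 10692
3. Apply sign:   -10692

Answer: -10692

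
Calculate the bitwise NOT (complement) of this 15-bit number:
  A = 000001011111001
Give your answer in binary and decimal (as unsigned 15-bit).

Flip each bit (0->1, 1->0):
  000001011111001
  111110100000110

Answer: 111110100000110 (32006)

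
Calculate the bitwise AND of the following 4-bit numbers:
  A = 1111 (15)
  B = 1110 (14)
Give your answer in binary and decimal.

Apply & to each column (1 only where both bits are 1):
  1111
& 1110
------
  1110

Answer: 1110 (14)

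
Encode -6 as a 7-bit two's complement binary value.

1. Binary of +6:  0000110
2. Invert bits:     1111001
3. Add 1:           1111010

Answer: 1111010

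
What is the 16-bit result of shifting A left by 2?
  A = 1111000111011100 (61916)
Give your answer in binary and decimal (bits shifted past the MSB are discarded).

Shift left by 2: drop the top 2 bit(s), append 2 zero(s) on the right.
  1111000111011100  ->  discard [11], keep [11000111011100], append 00
= 1100011101110000

Answer: 1100011101110000 (51056)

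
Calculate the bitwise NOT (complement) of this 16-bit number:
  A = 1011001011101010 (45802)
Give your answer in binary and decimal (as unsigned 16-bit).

Flip each bit (0->1, 1->0):
  1011001011101010
  0100110100010101

Answer: 0100110100010101 (19733)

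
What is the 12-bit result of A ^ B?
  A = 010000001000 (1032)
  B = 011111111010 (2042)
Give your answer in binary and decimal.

Apply ^ to each column (1 where bits differ):
  010000001000
^ 011111111010
--------------
  001111110010

Answer: 001111110010 (1010)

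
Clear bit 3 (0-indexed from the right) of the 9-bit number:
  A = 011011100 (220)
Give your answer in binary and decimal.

Mask = ~(1 << 3) = 111110111
Bit 3 of A is 1, so AND-ing with the mask clears it to 0.
  011011100
& 111110111
-----------
  011010100

Answer: 011010100 (212)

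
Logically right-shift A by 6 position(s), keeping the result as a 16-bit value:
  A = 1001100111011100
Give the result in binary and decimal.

Logical shift right by 6: drop the bottom 6 bit(s), prepend 6 zero(s) on the left.
  1001100111011100  ->  keep [1001100111], discard [011100], prepend 000000
= 0000001001100111

Answer: 0000001001100111 (615)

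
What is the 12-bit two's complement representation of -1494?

1. Binary of +1494:  010111010110
2. Invert bits:     101000101001
3. Add 1:           101000101010

Answer: 101000101010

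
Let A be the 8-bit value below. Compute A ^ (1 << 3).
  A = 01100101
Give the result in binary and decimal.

Mask = 1 << 3 = 00001000
Bit 3 of A is 0; XOR with the mask flips it to 1.
  01100101
^ 00001000
----------
  01101101

Answer: 01101101 (109)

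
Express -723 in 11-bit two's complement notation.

1. Binary of +723:  01011010011
2. Invert bits:     10100101100
3. Add 1:           10100101101

Answer: 10100101101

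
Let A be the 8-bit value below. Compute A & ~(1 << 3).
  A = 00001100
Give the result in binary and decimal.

Mask = ~(1 << 3) = 11110111
Bit 3 of A is 1, so AND-ing with the mask clears it to 0.
  00001100
& 11110111
----------
  00000100

Answer: 00000100 (4)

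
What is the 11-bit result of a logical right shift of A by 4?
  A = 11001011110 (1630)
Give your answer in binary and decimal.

Logical shift right by 4: drop the bottom 4 bit(s), prepend 4 zero(s) on the left.
  11001011110  ->  keep [1100101], discard [1110], prepend 0000
= 00001100101

Answer: 00001100101 (101)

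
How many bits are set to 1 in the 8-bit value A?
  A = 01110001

01110001
1-bits at positions (from bit 0 = LSB): 0, 4, 5, 6
Count = 4

Answer: 4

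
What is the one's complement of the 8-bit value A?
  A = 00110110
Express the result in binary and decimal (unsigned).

Flip each bit (0->1, 1->0):
  00110110
  11001001

Answer: 11001001 (201)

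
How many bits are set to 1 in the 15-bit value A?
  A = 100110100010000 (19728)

100110100010000
1-bits at positions (from bit 0 = LSB): 4, 8, 10, 11, 14
Count = 5

Answer: 5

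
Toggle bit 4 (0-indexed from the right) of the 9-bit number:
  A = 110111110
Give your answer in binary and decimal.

Mask = 1 << 4 = 000010000
Bit 4 of A is 1; XOR with the mask flips it to 0.
  110111110
^ 000010000
-----------
  110101110

Answer: 110101110 (430)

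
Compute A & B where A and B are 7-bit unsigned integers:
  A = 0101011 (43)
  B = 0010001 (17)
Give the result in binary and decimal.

Apply & to each column (1 only where both bits are 1):
  0101011
& 0010001
---------
  0000001

Answer: 0000001 (1)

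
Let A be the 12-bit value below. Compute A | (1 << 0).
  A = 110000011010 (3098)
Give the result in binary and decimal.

Mask = 1 << 0 = 000000000001
Bit 0 of A is 0, so OR-ing with the mask flips it to 1.
  110000011010
| 000000000001
--------------
  110000011011

Answer: 110000011011 (3099)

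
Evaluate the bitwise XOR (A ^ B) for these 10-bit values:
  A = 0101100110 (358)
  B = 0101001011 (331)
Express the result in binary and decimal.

Apply ^ to each column (1 where bits differ):
  0101100110
^ 0101001011
------------
  0000101101

Answer: 0000101101 (45)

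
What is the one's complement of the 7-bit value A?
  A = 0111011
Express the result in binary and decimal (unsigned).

Flip each bit (0->1, 1->0):
  0111011
  1000100

Answer: 1000100 (68)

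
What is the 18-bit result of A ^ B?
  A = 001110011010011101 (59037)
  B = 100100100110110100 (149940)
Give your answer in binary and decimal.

Apply ^ to each column (1 where bits differ):
  001110011010011101
^ 100100100110110100
--------------------
  101010111100101001

Answer: 101010111100101001 (175913)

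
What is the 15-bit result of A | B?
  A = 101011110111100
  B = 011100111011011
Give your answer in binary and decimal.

Apply | to each column (1 where either bit is 1):
  101011110111100
| 011100111011011
-----------------
  111111111111111

Answer: 111111111111111 (32767)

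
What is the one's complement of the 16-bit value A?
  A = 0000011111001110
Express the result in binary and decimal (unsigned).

Flip each bit (0->1, 1->0):
  0000011111001110
  1111100000110001

Answer: 1111100000110001 (63537)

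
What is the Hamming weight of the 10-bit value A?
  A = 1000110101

1000110101
1-bits at positions (from bit 0 = LSB): 0, 2, 4, 5, 9
Count = 5

Answer: 5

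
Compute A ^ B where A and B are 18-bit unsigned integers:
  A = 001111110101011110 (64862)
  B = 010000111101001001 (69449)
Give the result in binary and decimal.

Apply ^ to each column (1 where bits differ):
  001111110101011110
^ 010000111101001001
--------------------
  011111001000010111

Answer: 011111001000010111 (127511)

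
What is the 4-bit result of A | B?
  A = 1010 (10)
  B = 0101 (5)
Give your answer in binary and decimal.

Apply | to each column (1 where either bit is 1):
  1010
| 0101
------
  1111

Answer: 1111 (15)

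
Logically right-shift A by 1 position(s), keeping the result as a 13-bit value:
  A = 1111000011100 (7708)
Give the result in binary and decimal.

Logical shift right by 1: drop the bottom 1 bit(s), prepend 1 zero(s) on the left.
  1111000011100  ->  keep [111100001110], discard [0], prepend 0
= 0111100001110

Answer: 0111100001110 (3854)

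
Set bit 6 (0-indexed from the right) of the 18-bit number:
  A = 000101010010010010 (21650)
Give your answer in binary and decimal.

Mask = 1 << 6 = 000000000001000000
Bit 6 of A is 0, so OR-ing with the mask flips it to 1.
  000101010010010010
| 000000000001000000
--------------------
  000101010011010010

Answer: 000101010011010010 (21714)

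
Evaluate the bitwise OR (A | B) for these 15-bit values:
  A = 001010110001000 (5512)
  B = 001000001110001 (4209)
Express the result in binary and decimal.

Apply | to each column (1 where either bit is 1):
  001010110001000
| 001000001110001
-----------------
  001010111111001

Answer: 001010111111001 (5625)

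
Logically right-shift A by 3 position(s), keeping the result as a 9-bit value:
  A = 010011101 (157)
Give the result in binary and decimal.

Logical shift right by 3: drop the bottom 3 bit(s), prepend 3 zero(s) on the left.
  010011101  ->  keep [010011], discard [101], prepend 000
= 000010011

Answer: 000010011 (19)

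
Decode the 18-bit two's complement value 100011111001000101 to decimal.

MSB is 1, so the value is negative. Find the magnitude:
1. Invert bits:  011100000110111010
2. Add 1:        011100000110111011  = 115131
3. Apply sign:   -115131

Answer: -115131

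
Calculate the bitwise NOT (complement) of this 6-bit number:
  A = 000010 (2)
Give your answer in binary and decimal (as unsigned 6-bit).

Flip each bit (0->1, 1->0):
  000010
  111101

Answer: 111101 (61)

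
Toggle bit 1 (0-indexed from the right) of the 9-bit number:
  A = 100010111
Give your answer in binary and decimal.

Mask = 1 << 1 = 000000010
Bit 1 of A is 1; XOR with the mask flips it to 0.
  100010111
^ 000000010
-----------
  100010101

Answer: 100010101 (277)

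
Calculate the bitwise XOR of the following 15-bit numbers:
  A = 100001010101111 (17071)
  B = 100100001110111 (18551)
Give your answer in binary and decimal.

Apply ^ to each column (1 where bits differ):
  100001010101111
^ 100100001110111
-----------------
  000101011011000

Answer: 000101011011000 (2776)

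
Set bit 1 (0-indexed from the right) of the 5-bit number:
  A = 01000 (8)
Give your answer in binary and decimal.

Mask = 1 << 1 = 00010
Bit 1 of A is 0, so OR-ing with the mask flips it to 1.
  01000
| 00010
-------
  01010

Answer: 01010 (10)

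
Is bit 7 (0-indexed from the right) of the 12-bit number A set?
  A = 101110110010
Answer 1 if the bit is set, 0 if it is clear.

Bit 7 is the 8th from the right.
  101110110010
      ^
That bit is 1.

Answer: 1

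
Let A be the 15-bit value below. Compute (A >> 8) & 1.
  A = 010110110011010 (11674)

Bit 8 is the 9th from the right.
  010110110011010
        ^
That bit is 1.

Answer: 1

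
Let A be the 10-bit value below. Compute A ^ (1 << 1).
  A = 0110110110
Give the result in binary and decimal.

Mask = 1 << 1 = 0000000010
Bit 1 of A is 1; XOR with the mask flips it to 0.
  0110110110
^ 0000000010
------------
  0110110100

Answer: 0110110100 (436)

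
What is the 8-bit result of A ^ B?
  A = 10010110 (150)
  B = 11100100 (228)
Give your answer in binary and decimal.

Apply ^ to each column (1 where bits differ):
  10010110
^ 11100100
----------
  01110010

Answer: 01110010 (114)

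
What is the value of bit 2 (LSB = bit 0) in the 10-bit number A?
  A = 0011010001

Bit 2 is the 3rd from the right.
  0011010001
         ^
That bit is 0.

Answer: 0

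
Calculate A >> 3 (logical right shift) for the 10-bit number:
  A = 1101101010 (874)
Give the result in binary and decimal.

Logical shift right by 3: drop the bottom 3 bit(s), prepend 3 zero(s) on the left.
  1101101010  ->  keep [1101101], discard [010], prepend 000
= 0001101101

Answer: 0001101101 (109)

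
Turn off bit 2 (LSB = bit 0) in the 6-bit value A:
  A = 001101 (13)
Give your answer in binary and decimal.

Mask = ~(1 << 2) = 111011
Bit 2 of A is 1, so AND-ing with the mask clears it to 0.
  001101
& 111011
--------
  001001

Answer: 001001 (9)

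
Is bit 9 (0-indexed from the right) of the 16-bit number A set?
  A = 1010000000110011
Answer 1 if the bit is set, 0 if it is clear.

Bit 9 is the 10th from the right.
  1010000000110011
        ^
That bit is 0.

Answer: 0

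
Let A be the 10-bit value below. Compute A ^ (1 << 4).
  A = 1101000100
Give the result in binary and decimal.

Mask = 1 << 4 = 0000010000
Bit 4 of A is 0; XOR with the mask flips it to 1.
  1101000100
^ 0000010000
------------
  1101010100

Answer: 1101010100 (852)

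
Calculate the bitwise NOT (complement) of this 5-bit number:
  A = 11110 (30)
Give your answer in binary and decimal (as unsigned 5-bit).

Flip each bit (0->1, 1->0):
  11110
  00001

Answer: 00001 (1)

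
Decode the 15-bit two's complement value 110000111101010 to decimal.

MSB is 1, so the value is negative. Find the magnitude:
1. Invert bits:  001111000010101
2. Add 1:        001111000010110  = 7702
3. Apply sign:   -7702

Answer: -7702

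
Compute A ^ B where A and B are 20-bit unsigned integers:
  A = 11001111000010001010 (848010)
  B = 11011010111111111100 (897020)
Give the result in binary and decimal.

Apply ^ to each column (1 where bits differ):
  11001111000010001010
^ 11011010111111111100
----------------------
  00010101111101110110

Answer: 00010101111101110110 (89974)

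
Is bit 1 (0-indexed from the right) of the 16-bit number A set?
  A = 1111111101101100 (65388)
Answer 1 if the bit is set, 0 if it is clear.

Bit 1 is the 2nd from the right.
  1111111101101100
                ^
That bit is 0.

Answer: 0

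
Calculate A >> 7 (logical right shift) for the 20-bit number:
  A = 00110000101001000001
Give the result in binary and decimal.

Logical shift right by 7: drop the bottom 7 bit(s), prepend 7 zero(s) on the left.
  00110000101001000001  ->  keep [0011000010100], discard [1000001], prepend 0000000
= 00000000011000010100

Answer: 00000000011000010100 (1556)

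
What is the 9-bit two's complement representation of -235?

1. Binary of +235:  011101011
2. Invert bits:     100010100
3. Add 1:           100010101

Answer: 100010101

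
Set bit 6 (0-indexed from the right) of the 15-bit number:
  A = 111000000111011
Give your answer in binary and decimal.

Mask = 1 << 6 = 000000001000000
Bit 6 of A is 0, so OR-ing with the mask flips it to 1.
  111000000111011
| 000000001000000
-----------------
  111000001111011

Answer: 111000001111011 (28795)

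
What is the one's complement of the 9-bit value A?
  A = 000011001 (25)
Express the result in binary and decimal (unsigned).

Flip each bit (0->1, 1->0):
  000011001
  111100110

Answer: 111100110 (486)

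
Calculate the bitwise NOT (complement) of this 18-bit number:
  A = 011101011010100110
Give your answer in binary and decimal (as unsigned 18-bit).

Flip each bit (0->1, 1->0):
  011101011010100110
  100010100101011001

Answer: 100010100101011001 (141657)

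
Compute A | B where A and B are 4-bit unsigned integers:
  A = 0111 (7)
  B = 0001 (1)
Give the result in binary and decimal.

Apply | to each column (1 where either bit is 1):
  0111
| 0001
------
  0111

Answer: 0111 (7)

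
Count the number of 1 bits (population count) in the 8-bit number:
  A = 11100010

11100010
1-bits at positions (from bit 0 = LSB): 1, 5, 6, 7
Count = 4

Answer: 4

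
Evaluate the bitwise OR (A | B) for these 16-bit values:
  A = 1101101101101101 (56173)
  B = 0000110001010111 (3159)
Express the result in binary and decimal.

Apply | to each column (1 where either bit is 1):
  1101101101101101
| 0000110001010111
------------------
  1101111101111111

Answer: 1101111101111111 (57215)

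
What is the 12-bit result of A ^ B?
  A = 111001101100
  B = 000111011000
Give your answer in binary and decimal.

Apply ^ to each column (1 where bits differ):
  111001101100
^ 000111011000
--------------
  111110110100

Answer: 111110110100 (4020)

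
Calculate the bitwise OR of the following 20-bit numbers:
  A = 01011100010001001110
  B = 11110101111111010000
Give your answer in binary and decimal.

Apply | to each column (1 where either bit is 1):
  01011100010001001110
| 11110101111111010000
----------------------
  11111101111111011110

Answer: 11111101111111011110 (1040350)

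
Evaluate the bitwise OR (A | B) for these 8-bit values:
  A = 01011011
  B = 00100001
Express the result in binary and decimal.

Apply | to each column (1 where either bit is 1):
  01011011
| 00100001
----------
  01111011

Answer: 01111011 (123)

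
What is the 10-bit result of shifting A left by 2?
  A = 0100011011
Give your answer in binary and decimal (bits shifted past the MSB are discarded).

Shift left by 2: drop the top 2 bit(s), append 2 zero(s) on the right.
  0100011011  ->  discard [01], keep [00011011], append 00
= 0001101100

Answer: 0001101100 (108)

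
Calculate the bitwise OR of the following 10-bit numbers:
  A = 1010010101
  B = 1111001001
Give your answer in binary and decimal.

Apply | to each column (1 where either bit is 1):
  1010010101
| 1111001001
------------
  1111011101

Answer: 1111011101 (989)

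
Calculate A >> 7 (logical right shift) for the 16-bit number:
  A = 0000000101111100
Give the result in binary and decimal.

Logical shift right by 7: drop the bottom 7 bit(s), prepend 7 zero(s) on the left.
  0000000101111100  ->  keep [000000010], discard [1111100], prepend 0000000
= 0000000000000010

Answer: 0000000000000010 (2)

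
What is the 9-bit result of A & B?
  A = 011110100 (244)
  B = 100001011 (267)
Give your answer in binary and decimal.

Apply & to each column (1 only where both bits are 1):
  011110100
& 100001011
-----------
  000000000

Answer: 000000000 (0)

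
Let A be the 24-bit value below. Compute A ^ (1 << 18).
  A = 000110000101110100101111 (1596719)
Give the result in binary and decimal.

Mask = 1 << 18 = 000001000000000000000000
Bit 18 of A is 0; XOR with the mask flips it to 1.
  000110000101110100101111
^ 000001000000000000000000
--------------------------
  000111000101110100101111

Answer: 000111000101110100101111 (1858863)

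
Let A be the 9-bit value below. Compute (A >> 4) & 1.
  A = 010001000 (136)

Bit 4 is the 5th from the right.
  010001000
      ^
That bit is 0.

Answer: 0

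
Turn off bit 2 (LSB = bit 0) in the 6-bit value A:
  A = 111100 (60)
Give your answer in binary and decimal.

Mask = ~(1 << 2) = 111011
Bit 2 of A is 1, so AND-ing with the mask clears it to 0.
  111100
& 111011
--------
  111000

Answer: 111000 (56)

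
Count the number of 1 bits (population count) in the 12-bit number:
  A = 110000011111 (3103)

110000011111
1-bits at positions (from bit 0 = LSB): 0, 1, 2, 3, 4, 10, 11
Count = 7

Answer: 7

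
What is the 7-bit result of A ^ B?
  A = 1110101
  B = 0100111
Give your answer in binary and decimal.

Apply ^ to each column (1 where bits differ):
  1110101
^ 0100111
---------
  1010010

Answer: 1010010 (82)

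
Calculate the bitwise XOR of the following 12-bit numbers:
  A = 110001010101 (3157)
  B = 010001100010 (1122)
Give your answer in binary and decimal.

Apply ^ to each column (1 where bits differ):
  110001010101
^ 010001100010
--------------
  100000110111

Answer: 100000110111 (2103)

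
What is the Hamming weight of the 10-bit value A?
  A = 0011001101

0011001101
1-bits at positions (from bit 0 = LSB): 0, 2, 3, 6, 7
Count = 5

Answer: 5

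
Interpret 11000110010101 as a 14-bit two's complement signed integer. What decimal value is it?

MSB is 1, so the value is negative. Find the magnitude:
1. Invert bits:  00111001101010
2. Add 1:        00111001101011  = 3691
3. Apply sign:   -3691

Answer: -3691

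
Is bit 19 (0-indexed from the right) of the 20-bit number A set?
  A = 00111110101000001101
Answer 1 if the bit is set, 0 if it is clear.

Bit 19 is the 20th from the right.
  00111110101000001101
  ^
That bit is 0.

Answer: 0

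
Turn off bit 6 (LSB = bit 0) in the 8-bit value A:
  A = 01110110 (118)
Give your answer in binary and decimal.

Mask = ~(1 << 6) = 10111111
Bit 6 of A is 1, so AND-ing with the mask clears it to 0.
  01110110
& 10111111
----------
  00110110

Answer: 00110110 (54)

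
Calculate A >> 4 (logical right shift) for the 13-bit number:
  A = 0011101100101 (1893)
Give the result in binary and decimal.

Logical shift right by 4: drop the bottom 4 bit(s), prepend 4 zero(s) on the left.
  0011101100101  ->  keep [001110110], discard [0101], prepend 0000
= 0000001110110

Answer: 0000001110110 (118)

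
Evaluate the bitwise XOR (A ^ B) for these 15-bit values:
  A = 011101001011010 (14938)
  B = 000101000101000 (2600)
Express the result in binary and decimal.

Apply ^ to each column (1 where bits differ):
  011101001011010
^ 000101000101000
-----------------
  011000001110010

Answer: 011000001110010 (12402)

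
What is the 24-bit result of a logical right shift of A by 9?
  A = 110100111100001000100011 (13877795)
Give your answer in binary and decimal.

Logical shift right by 9: drop the bottom 9 bit(s), prepend 9 zero(s) on the left.
  110100111100001000100011  ->  keep [110100111100001], discard [000100011], prepend 000000000
= 000000000110100111100001

Answer: 000000000110100111100001 (27105)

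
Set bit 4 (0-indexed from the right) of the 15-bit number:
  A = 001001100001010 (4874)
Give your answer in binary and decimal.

Mask = 1 << 4 = 000000000010000
Bit 4 of A is 0, so OR-ing with the mask flips it to 1.
  001001100001010
| 000000000010000
-----------------
  001001100011010

Answer: 001001100011010 (4890)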